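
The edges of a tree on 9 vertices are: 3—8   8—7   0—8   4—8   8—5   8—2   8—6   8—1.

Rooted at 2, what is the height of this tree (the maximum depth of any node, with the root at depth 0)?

0 sits deepest: 2 → 8 → 0 — 2 edges from the root.

2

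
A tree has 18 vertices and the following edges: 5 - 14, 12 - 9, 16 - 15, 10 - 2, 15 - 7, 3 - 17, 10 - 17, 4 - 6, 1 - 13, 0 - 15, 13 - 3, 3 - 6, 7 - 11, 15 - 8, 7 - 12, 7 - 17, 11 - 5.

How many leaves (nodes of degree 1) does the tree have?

8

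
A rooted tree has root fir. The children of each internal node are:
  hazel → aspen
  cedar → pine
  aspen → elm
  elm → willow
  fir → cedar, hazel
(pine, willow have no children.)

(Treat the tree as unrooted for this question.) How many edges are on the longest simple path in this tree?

6

A longest path is pine - cedar - fir - hazel - aspen - elm - willow, with 6 edges.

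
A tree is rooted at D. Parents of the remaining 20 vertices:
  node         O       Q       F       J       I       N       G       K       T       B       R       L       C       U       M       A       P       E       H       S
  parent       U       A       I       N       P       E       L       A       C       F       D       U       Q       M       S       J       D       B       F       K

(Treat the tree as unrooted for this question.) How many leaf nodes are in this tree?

5

Exactly 5 nodes have a single neighbour: G, H, O, R, T.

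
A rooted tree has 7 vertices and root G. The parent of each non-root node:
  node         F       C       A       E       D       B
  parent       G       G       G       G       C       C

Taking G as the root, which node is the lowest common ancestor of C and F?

Path C→root: C G; path F→root: F G.
First common node: G.

G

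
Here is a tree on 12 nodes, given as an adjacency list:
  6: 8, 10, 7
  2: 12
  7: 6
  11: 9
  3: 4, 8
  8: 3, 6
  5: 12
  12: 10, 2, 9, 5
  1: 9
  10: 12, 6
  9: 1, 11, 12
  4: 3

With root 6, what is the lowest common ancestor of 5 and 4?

6

Path 5→root: 5 12 10 6; path 4→root: 4 3 8 6.
First common node: 6.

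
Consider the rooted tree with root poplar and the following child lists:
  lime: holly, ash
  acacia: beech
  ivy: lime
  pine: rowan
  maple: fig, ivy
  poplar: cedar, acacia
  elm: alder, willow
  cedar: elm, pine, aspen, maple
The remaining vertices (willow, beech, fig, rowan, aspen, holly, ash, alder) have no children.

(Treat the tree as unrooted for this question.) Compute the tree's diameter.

7

A longest path is holly–lime–ivy–maple–cedar–poplar–acacia–beech, with 7 edges.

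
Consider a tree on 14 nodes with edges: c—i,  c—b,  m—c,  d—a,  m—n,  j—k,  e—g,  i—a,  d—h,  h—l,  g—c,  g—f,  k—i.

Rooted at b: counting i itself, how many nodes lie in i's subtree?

i's subtree: {i, a, k, d, j, h, l}, size 7.

7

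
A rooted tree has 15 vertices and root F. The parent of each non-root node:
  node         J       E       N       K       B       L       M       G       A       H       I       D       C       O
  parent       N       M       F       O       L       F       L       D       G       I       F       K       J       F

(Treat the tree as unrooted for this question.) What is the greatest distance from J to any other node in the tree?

Distances from J peak at 7, attained at A.
J–N–F–O–K–D–G–A

7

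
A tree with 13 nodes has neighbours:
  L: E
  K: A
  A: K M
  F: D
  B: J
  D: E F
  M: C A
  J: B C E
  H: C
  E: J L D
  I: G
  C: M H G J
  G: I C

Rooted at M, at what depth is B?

3

Climbing from B to the root: B–J–C–M. That's 3 steps.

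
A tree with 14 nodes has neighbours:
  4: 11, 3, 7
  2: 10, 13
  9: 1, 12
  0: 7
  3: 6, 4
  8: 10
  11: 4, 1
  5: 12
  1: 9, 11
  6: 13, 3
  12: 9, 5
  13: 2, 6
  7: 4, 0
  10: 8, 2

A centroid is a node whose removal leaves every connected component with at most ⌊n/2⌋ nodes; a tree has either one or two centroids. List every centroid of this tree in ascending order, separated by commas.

4

Removing 4 splits the tree into components of sizes 6, 5, 2; the largest is 6 ≤ ⌊14/2⌋ = 7.
Every other node leaves some component of size > 7, so the centroid is unique.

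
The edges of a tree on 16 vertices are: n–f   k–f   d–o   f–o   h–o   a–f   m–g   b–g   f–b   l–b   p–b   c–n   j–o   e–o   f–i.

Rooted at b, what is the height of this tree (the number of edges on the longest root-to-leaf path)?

3

j sits deepest: b-f-o-j — 3 edges from the root.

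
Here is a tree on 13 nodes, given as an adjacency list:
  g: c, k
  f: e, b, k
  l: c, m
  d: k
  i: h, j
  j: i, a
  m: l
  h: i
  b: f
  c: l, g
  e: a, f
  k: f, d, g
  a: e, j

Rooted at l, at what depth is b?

5

Path from l to b: l–c–g–k–f–b, which has 5 edges.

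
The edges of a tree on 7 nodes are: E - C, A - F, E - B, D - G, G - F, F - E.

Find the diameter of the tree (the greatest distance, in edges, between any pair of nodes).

BFS from B reaches D last, at distance 4; BFS from D confirms no node is farther.
Path: B–E–F–G–D.

4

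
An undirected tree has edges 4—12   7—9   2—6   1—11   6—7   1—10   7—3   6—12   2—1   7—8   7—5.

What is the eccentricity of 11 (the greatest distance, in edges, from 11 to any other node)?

Distances from 11 peak at 5, attained at 3 (9, 8, 5, 4 also at distance 5).
11–1–2–6–7–3

5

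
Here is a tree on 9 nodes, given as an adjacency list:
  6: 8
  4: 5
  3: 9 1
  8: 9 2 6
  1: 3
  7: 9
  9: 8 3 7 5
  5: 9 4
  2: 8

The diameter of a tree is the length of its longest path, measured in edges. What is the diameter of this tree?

4

Starting from 4, a farthest node is 6 at distance 4.
One longest path: 4-5-9-8-6.
So the diameter is 4.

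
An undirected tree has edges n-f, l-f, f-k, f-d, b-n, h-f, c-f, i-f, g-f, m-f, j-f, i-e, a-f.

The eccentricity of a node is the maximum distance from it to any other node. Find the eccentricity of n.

A farthest node from n is e.
The path n–f–i–e has 3 edges.

3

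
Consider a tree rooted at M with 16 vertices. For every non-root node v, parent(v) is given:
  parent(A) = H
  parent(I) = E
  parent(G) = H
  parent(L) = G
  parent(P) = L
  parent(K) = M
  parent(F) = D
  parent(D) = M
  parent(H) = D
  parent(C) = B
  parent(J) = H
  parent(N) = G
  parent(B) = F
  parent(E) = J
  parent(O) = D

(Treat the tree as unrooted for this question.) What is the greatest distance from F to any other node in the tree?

5

Distances from F peak at 5, attained at P (I also at distance 5).
F–D–H–G–L–P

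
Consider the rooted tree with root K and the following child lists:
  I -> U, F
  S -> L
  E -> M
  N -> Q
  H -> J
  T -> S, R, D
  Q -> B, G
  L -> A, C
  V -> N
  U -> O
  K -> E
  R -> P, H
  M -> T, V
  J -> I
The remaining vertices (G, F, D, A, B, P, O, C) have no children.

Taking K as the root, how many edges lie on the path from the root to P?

5

Climbing from P to the root: P – R – T – M – E – K. That's 5 steps.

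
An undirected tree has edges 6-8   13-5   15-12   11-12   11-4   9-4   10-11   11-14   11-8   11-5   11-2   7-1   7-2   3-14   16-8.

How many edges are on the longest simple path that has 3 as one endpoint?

Distances from 3 peak at 5, attained at 1.
3-14-11-2-7-1

5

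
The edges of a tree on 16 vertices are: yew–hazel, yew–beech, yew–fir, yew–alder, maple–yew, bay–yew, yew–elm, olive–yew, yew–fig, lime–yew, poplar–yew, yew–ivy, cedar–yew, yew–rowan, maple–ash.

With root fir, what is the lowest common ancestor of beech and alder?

yew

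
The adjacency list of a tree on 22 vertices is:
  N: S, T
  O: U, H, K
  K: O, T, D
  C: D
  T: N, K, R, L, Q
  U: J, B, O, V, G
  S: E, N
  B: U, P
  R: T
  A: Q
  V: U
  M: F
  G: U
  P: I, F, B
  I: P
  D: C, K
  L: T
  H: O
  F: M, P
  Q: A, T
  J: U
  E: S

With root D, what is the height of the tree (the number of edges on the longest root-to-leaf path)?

A deepest node is M, reached by D → K → O → U → B → P → F → M.
That path has 7 edges, so the height is 7.

7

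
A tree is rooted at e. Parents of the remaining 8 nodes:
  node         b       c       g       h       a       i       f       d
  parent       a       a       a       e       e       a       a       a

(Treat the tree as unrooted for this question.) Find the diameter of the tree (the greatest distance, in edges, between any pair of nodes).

3

A longest path is h - e - a - g, with 3 edges.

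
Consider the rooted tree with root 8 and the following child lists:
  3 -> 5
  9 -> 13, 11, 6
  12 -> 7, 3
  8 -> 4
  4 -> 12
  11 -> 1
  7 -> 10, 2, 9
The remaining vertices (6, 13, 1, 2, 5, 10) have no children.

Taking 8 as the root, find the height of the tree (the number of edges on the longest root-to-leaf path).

6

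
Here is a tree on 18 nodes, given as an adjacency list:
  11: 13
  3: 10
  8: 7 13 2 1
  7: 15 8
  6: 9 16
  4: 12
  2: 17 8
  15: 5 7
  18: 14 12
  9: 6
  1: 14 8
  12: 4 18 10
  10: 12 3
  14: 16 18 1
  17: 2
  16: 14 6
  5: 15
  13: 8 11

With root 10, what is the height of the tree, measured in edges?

5 sits deepest: 10 → 12 → 18 → 14 → 1 → 8 → 7 → 15 → 5 — 8 edges from the root.

8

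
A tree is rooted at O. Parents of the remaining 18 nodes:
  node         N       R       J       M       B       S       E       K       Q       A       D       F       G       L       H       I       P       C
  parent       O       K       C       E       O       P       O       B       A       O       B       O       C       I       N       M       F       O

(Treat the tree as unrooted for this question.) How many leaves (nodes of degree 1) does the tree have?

8

Exactly 8 nodes have a single neighbour: D, G, H, J, L, Q, R, S.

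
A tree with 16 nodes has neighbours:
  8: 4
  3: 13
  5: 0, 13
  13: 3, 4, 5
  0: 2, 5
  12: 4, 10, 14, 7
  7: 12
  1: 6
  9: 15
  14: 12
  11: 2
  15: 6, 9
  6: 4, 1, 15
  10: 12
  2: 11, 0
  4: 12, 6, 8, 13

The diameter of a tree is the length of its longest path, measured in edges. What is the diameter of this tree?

8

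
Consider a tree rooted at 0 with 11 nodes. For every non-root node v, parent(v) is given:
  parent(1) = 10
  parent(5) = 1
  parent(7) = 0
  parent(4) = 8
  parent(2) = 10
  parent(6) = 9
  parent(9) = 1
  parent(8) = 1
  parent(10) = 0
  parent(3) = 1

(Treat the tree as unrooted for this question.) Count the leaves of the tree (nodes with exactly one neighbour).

Exactly 6 nodes have a single neighbour: 2, 3, 4, 5, 6, 7.

6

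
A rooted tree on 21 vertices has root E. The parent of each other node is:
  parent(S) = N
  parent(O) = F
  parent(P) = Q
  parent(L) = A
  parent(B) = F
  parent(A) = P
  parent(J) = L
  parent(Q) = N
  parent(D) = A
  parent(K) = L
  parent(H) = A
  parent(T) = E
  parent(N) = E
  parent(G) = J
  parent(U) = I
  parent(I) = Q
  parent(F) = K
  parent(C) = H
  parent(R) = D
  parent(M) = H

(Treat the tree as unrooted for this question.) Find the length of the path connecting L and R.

3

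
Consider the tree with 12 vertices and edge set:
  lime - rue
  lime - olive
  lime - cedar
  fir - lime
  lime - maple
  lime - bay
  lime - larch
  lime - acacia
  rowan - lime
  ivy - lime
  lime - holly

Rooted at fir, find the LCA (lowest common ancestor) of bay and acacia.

Path bay→root: bay lime fir; path acacia→root: acacia lime fir.
First common node: lime.

lime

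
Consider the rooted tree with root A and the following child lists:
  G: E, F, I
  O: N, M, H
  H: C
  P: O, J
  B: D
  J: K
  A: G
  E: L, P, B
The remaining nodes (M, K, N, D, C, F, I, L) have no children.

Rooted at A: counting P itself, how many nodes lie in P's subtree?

The subtree rooted at P contains: P, O, J, N, H, M, K, C — 8 nodes.

8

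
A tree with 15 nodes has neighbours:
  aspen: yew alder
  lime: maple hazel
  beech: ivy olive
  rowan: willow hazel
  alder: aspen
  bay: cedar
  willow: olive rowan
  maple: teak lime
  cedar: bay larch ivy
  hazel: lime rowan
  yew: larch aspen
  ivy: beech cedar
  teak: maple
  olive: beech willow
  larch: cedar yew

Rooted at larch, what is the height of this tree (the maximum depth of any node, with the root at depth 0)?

10

A deepest node is teak, reached by larch – cedar – ivy – beech – olive – willow – rowan – hazel – lime – maple – teak.
That path has 10 edges, so the height is 10.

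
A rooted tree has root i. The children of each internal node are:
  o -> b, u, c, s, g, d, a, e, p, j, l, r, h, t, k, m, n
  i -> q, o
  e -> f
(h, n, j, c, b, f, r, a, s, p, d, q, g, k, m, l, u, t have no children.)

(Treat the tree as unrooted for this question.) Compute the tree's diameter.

4

Starting from f, a farthest node is q at distance 4.
One longest path: f – e – o – i – q.
So the diameter is 4.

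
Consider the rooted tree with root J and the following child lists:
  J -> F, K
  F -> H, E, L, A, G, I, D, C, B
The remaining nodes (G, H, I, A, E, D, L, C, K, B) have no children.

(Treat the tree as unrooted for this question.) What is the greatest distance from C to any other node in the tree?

3

The node farthest from C is K, via C – F – J – K — 3 edges.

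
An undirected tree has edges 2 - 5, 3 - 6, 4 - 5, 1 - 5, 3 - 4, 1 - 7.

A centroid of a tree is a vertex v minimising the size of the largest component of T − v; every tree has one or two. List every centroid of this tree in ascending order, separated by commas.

Removing 5 splits the tree into components of sizes 3, 2, 1; the largest is 3 ≤ ⌊7/2⌋ = 3.
No neighbour of 5 does as well, so 5 is the unique centroid.

5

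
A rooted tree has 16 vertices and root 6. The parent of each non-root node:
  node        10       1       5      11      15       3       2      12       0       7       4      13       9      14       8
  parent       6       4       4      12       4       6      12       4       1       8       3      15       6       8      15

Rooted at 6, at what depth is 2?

4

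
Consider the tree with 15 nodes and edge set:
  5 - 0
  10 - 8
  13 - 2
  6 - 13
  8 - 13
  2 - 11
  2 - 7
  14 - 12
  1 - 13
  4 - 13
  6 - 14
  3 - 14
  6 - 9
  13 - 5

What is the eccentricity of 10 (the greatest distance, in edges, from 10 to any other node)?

The node farthest from 10 is 12 (3 also at distance 5), via 10 – 8 – 13 – 6 – 14 – 12 — 5 edges.

5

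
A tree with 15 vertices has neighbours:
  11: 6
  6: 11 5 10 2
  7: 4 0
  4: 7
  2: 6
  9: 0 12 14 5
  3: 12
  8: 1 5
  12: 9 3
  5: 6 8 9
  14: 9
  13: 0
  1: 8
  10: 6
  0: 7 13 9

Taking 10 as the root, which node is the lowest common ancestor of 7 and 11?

6

Ancestors of 7 (toward the root): 7, 0, 9, 5, 6, 10.
Ancestors of 11: 11, 6, 10.
The deepest node appearing in both lists is 6.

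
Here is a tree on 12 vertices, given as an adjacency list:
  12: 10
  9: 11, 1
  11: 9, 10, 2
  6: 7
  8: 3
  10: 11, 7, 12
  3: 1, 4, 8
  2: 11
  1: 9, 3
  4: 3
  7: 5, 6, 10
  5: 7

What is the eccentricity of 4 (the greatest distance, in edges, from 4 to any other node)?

Distances from 4 peak at 7, attained at 6 (5 also at distance 7).
4–3–1–9–11–10–7–6

7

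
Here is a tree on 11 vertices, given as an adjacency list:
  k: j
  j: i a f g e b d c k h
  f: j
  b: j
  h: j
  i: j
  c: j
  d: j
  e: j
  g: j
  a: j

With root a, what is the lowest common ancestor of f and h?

j

Path f→root: f j a; path h→root: h j a.
First common node: j.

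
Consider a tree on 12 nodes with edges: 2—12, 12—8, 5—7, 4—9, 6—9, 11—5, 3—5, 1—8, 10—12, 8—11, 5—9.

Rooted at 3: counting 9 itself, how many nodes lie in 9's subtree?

3

Descendants of 9 (including itself): 9, 4, 6. That's 3.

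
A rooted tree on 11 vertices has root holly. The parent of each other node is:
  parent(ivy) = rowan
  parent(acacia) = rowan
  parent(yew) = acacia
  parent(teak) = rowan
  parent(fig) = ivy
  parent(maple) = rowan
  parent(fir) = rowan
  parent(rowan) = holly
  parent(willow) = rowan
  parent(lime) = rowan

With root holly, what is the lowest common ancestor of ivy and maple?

Path ivy→root: ivy rowan holly; path maple→root: maple rowan holly.
First common node: rowan.

rowan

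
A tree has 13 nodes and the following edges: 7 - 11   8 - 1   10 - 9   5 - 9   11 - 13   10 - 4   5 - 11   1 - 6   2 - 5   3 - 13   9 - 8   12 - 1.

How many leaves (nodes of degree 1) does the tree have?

6

Degree-1 nodes: 2, 3, 4, 6, 7, 12 — 6 of them.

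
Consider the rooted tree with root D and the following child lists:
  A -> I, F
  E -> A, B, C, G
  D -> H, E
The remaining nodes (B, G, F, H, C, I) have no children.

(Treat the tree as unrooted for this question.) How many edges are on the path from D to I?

3

The path is D - E - A - I, which has 3 edges.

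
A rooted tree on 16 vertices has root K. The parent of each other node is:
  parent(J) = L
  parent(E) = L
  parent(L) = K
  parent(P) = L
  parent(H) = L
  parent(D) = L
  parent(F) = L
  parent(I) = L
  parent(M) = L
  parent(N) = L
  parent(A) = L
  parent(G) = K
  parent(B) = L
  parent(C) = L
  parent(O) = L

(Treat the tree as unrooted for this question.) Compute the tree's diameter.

BFS from G reaches H last, at distance 3; BFS from H confirms no node is farther.
Path: G-K-L-H.

3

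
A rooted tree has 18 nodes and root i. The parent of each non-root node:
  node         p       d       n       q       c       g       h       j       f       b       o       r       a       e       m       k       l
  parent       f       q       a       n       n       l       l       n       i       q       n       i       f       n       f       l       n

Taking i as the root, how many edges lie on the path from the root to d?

i → f → a → n → q → d — 5 edges.

5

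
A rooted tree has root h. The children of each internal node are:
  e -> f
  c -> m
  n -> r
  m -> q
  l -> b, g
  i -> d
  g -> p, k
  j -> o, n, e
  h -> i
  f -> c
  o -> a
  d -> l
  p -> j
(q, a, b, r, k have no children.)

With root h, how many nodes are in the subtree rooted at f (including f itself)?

Descendants of f (including itself): f, c, m, q. That's 4.

4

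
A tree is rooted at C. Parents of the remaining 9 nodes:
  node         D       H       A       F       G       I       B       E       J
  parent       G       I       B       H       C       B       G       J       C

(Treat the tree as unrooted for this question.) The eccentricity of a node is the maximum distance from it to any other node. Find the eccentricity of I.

A farthest node from I is E.
The path I-B-G-C-J-E has 5 edges.

5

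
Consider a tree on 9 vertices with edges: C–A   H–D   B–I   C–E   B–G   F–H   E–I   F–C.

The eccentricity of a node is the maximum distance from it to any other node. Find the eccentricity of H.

6

A farthest node from H is G.
The path H-F-C-E-I-B-G has 6 edges.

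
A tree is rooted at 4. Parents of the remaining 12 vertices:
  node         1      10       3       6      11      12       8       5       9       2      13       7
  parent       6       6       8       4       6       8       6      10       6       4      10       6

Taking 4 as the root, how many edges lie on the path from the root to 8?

Path from 4 to 8: 4–6–8, which has 2 edges.

2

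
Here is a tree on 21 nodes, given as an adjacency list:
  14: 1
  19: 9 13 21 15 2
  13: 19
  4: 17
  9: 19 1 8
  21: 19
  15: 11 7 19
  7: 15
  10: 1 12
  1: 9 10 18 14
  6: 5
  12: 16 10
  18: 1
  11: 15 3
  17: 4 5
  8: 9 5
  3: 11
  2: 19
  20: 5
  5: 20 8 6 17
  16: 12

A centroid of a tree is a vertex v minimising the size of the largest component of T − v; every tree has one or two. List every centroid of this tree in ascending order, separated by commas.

9

Delete 9: the remaining components have sizes 8, 6, 6. Max 8 ≤ 10, so 9 is a centroid.
No neighbour of 9 does as well, so 9 is the unique centroid.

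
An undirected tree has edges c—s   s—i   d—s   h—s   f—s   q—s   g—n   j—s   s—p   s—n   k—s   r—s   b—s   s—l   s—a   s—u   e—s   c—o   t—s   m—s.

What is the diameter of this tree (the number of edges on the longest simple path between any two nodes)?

BFS from g reaches o last, at distance 4; BFS from o confirms no node is farther.
Path: g – n – s – c – o.

4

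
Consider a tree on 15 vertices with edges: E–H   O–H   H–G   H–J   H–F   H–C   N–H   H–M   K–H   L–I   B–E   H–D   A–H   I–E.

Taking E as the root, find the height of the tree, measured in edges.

O sits deepest: E → H → O — 2 edges from the root.

2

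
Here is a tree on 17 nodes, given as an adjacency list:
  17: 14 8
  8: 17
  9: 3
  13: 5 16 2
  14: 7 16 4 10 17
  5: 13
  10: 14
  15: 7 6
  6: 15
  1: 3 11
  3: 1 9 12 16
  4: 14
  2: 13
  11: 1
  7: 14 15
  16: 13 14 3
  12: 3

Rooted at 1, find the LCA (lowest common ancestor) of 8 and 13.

16

8's ancestor chain is 8, 17, 14, 16, 3, 1 and 13's is 13, 16, 3, 1; they first meet at 16.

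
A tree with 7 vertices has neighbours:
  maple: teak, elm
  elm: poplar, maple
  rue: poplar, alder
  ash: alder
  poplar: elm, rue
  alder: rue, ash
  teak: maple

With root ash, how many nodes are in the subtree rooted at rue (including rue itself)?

5

rue's subtree: {rue, poplar, elm, maple, teak}, size 5.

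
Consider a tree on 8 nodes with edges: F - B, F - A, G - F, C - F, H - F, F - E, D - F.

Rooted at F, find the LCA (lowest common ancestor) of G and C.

Ancestors of G (toward the root): G, F.
Ancestors of C: C, F.
The deepest node appearing in both lists is F.

F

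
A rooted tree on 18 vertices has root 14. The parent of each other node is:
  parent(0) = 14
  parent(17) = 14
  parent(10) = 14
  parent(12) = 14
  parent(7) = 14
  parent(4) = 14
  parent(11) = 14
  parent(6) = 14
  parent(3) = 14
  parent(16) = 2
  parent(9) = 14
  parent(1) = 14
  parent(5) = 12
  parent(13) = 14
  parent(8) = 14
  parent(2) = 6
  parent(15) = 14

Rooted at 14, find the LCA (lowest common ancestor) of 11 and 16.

14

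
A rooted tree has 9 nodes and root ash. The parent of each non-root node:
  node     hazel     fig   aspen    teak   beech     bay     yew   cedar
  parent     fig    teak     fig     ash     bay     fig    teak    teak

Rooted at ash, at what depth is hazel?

ash–teak–fig–hazel — 3 edges.

3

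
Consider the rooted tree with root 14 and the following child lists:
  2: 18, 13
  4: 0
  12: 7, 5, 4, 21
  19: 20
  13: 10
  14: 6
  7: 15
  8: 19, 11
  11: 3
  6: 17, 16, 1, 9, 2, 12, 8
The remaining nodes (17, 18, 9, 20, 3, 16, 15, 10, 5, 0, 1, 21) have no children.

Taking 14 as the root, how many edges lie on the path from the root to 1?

2

14 → 6 → 1 — 2 edges.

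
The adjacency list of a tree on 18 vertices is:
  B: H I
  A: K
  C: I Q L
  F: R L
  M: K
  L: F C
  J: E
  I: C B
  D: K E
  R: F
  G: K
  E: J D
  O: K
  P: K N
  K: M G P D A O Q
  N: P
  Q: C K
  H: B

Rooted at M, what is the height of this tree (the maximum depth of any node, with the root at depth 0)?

A deepest node is R, reached by M → K → Q → C → L → F → R.
That path has 6 edges, so the height is 6.

6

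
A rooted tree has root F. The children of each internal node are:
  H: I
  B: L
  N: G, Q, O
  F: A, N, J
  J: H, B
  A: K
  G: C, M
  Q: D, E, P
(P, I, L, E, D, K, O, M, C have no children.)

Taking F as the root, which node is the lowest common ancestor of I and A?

F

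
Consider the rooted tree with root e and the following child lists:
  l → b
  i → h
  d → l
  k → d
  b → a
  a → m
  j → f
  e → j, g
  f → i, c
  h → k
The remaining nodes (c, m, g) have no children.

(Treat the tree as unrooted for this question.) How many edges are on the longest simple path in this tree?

Starting from g, a farthest node is m at distance 11.
One longest path: g – e – j – f – i – h – k – d – l – b – a – m.
So the diameter is 11.

11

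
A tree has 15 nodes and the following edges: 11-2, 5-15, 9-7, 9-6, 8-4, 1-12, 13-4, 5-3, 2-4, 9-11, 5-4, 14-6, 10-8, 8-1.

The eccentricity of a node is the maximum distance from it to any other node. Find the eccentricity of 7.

7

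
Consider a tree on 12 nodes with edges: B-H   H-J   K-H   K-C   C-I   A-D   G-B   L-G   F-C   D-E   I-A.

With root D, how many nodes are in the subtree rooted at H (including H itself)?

5

H's subtree: {H, B, J, G, L}, size 5.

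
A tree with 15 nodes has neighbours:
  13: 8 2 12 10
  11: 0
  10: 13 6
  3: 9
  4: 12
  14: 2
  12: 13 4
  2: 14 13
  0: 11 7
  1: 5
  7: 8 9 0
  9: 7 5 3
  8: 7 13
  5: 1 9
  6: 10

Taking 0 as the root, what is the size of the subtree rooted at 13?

7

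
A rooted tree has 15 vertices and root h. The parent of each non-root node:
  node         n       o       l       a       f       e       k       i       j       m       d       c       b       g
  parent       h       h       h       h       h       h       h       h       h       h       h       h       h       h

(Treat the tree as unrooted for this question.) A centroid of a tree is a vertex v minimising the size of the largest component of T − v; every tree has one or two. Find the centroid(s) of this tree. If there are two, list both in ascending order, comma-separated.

Removing h splits the tree into components of sizes 1, 1, 1, 1, 1, 1, 1, 1, 1, 1, 1, 1, 1, 1; the largest is 1 ≤ ⌊15/2⌋ = 7.
No neighbour of h does as well, so h is the unique centroid.

h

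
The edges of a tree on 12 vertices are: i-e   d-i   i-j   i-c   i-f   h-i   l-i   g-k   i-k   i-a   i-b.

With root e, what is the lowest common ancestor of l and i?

i

l's ancestor chain is l, i, e and i's is i, e; they first meet at i.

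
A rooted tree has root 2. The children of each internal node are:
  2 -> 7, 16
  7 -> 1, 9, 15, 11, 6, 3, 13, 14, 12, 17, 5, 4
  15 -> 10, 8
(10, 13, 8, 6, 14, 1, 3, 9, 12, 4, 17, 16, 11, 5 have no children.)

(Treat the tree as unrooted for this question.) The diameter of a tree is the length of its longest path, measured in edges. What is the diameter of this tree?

4

BFS from 16 reaches 8 last, at distance 4; BFS from 8 confirms no node is farther.
Path: 16–2–7–15–8.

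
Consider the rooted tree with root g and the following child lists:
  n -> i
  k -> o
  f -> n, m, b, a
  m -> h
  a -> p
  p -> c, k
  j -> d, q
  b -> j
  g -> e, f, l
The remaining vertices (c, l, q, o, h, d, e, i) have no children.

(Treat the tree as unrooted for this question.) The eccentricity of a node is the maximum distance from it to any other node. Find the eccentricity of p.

5

Distances from p peak at 5, attained at q (d also at distance 5).
p – a – f – b – j – q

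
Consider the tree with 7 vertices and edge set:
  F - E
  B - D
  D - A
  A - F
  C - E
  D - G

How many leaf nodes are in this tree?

3

The leaves are B, C, G.
That is 3 leaves.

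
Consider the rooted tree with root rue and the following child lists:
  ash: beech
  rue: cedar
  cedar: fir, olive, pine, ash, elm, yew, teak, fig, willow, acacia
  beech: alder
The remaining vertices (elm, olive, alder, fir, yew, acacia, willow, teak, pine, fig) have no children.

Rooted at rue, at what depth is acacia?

2

Path from rue to acacia: rue – cedar – acacia, which has 2 edges.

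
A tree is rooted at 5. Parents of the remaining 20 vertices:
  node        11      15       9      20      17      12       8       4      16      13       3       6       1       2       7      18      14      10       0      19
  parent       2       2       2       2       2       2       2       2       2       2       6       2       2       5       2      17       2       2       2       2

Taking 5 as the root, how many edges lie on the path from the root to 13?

Path from 5 to 13: 5 → 2 → 13, which has 2 edges.

2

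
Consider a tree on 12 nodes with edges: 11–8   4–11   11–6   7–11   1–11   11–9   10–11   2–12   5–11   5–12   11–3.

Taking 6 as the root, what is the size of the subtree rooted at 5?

3

Descendants of 5 (including itself): 5, 12, 2. That's 3.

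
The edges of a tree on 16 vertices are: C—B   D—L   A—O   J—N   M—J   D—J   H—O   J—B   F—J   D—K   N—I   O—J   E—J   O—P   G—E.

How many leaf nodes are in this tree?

10

Degree-1 nodes: A, C, F, G, H, I, K, L, M, P — 10 of them.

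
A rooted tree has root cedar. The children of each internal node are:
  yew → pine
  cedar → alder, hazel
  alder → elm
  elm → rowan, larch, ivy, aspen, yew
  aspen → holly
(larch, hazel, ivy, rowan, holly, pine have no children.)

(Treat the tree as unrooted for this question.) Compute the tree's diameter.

5

BFS from hazel reaches pine last, at distance 5; BFS from pine confirms no node is farther.
Path: hazel – cedar – alder – elm – yew – pine.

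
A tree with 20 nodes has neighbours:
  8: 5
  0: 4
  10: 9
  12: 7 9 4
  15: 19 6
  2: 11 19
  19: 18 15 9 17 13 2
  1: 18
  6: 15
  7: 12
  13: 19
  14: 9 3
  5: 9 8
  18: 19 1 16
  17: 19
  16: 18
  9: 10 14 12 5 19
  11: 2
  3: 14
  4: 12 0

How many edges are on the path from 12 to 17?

3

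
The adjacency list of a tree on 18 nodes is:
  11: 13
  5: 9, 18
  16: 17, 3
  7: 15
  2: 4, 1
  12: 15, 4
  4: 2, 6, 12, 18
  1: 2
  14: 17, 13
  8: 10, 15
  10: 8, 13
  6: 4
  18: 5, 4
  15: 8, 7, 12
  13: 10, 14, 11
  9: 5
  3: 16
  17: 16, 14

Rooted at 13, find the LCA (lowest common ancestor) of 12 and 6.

12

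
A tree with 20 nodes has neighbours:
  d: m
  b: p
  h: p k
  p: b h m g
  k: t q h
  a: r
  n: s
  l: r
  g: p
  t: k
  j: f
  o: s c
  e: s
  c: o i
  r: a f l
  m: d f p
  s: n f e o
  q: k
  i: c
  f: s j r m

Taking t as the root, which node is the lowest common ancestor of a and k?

k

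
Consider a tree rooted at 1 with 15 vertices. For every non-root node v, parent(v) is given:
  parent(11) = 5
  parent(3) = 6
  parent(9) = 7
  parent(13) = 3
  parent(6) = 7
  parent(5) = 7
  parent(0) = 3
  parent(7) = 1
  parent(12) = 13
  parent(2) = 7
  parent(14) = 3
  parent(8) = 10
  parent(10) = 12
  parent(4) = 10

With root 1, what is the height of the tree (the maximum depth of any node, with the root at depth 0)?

A deepest node is 8, reached by 1 – 7 – 6 – 3 – 13 – 12 – 10 – 8.
That path has 7 edges, so the height is 7.

7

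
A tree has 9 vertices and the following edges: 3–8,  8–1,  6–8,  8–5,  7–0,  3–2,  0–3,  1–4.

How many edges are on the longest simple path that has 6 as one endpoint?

4

A farthest node from 6 is 7.
The path 6 – 8 – 3 – 0 – 7 has 4 edges.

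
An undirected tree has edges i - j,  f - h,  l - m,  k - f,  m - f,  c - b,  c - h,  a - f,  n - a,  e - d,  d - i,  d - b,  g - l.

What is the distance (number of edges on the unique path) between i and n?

7

i – d – b – c – h – f – a – n: 7 edges.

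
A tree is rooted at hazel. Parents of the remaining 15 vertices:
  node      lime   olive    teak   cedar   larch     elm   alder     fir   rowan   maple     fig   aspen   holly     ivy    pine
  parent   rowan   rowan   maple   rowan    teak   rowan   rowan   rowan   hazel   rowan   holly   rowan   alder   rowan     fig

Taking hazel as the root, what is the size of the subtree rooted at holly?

The subtree rooted at holly contains: holly, fig, pine — 3 nodes.

3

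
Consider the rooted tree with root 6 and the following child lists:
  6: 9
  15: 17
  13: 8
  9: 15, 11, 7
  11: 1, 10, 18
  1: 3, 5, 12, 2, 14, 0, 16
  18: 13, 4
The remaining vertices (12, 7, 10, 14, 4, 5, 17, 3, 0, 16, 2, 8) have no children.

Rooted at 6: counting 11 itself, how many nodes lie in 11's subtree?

14

Descendants of 11 (including itself): 11, 1, 10, 18, 5, 2, 12, 14, 0, 3, 16, 13, 4, 8. That's 14.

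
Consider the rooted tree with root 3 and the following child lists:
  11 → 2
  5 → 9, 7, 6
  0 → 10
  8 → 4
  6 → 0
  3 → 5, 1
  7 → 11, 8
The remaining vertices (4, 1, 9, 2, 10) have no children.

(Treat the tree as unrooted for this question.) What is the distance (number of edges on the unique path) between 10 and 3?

4

Walking from 10: 10 - 0 - 6 - 5 - 3. Length 4.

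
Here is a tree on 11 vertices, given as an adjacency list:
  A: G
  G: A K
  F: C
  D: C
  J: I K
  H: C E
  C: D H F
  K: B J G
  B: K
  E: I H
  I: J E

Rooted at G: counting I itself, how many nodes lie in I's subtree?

6

The subtree rooted at I contains: I, E, H, C, F, D — 6 nodes.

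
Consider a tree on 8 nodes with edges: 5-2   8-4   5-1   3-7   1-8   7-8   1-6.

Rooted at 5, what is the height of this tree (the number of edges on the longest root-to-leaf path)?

The longest root-to-leaf path is 5 – 1 – 8 – 7 – 3 (4 edges).

4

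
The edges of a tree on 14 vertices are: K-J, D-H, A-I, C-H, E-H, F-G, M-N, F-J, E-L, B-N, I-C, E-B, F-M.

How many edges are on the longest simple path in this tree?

BFS from A reaches K last, at distance 10; BFS from K confirms no node is farther.
Path: A–I–C–H–E–B–N–M–F–J–K.

10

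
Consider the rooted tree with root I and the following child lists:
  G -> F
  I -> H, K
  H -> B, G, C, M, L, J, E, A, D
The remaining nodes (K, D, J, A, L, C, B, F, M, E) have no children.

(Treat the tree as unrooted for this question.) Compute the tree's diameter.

A longest path is K-I-H-G-F, with 4 edges.

4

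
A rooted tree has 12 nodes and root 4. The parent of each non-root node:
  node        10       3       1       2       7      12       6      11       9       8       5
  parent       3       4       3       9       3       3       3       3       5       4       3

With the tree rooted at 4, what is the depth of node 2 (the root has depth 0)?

4 → 3 → 5 → 9 → 2 — 4 edges.

4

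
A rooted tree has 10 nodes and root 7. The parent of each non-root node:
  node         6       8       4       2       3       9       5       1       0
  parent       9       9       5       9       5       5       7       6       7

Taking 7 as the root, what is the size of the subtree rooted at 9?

Descendants of 9 (including itself): 9, 6, 2, 8, 1. That's 5.

5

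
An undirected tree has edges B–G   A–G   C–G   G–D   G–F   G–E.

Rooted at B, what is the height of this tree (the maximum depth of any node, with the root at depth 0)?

A deepest node is D, reached by B → G → D.
That path has 2 edges, so the height is 2.

2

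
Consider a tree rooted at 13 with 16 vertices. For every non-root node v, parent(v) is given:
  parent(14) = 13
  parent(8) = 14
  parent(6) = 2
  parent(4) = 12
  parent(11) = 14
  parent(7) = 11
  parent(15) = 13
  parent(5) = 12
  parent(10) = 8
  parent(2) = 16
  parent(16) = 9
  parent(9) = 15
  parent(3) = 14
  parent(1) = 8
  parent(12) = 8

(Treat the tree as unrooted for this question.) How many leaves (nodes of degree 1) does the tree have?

The leaves are 1, 3, 4, 5, 6, 7, 10.
That is 7 leaves.

7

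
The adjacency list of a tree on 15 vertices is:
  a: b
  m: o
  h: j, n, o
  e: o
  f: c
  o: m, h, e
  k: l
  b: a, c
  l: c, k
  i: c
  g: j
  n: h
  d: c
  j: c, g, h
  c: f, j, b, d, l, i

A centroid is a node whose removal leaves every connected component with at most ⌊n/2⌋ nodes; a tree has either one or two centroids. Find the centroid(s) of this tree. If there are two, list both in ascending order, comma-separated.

Removing c splits the tree into components of sizes 7, 2, 2, 1, 1, 1; the largest is 7 ≤ ⌊15/2⌋ = 7.
Every other node leaves some component of size > 7, so the centroid is unique.

c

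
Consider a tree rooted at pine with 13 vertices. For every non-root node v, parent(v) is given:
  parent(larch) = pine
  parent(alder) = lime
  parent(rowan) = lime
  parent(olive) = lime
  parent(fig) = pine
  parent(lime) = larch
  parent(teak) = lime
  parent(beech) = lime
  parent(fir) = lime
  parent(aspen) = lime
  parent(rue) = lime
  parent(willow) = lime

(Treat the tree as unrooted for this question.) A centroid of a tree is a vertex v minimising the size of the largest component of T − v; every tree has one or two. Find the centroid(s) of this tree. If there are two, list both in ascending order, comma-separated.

Removing lime splits the tree into components of sizes 3, 1, 1, 1, 1, 1, 1, 1, 1, 1; the largest is 3 ≤ ⌊13/2⌋ = 6.
No neighbour of lime does as well, so lime is the unique centroid.

lime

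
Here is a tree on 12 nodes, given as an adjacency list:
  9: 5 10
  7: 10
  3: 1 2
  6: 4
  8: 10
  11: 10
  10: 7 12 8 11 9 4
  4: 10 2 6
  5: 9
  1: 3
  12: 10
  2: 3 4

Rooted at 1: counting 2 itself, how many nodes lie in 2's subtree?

2's subtree: {2, 4, 10, 6, 9, 12, 7, 11, 8, 5}, size 10.

10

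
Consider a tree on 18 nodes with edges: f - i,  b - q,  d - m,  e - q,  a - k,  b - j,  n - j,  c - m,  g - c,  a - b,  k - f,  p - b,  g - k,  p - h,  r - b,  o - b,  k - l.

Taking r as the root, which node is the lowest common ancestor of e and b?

b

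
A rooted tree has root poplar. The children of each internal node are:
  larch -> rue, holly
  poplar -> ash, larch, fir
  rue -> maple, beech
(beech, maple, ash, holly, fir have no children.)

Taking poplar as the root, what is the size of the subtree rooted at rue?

The subtree rooted at rue contains: rue, beech, maple — 3 nodes.

3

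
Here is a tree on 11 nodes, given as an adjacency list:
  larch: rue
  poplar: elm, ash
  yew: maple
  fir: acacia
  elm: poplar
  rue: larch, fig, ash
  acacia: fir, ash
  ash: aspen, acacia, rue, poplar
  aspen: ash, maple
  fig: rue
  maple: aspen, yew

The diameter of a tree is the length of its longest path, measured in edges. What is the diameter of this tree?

5

Starting from yew, a farthest node is fig at distance 5.
One longest path: yew–maple–aspen–ash–rue–fig.
So the diameter is 5.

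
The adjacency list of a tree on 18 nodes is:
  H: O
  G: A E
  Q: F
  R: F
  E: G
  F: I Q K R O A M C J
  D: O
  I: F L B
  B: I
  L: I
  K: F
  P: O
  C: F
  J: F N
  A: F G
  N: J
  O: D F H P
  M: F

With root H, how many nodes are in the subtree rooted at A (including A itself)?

A's subtree: {A, G, E}, size 3.

3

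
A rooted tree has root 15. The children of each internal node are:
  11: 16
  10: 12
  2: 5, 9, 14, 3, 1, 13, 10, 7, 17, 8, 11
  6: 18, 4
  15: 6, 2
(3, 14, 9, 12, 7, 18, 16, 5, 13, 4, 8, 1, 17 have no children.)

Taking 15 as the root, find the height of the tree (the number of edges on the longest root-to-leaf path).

12 sits deepest: 15-2-10-12 — 3 edges from the root.

3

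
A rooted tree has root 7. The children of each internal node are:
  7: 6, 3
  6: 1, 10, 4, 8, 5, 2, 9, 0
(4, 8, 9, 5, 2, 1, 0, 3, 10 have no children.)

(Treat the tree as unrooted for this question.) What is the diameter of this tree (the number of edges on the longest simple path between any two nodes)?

A longest path is 3–7–6–10, with 3 edges.

3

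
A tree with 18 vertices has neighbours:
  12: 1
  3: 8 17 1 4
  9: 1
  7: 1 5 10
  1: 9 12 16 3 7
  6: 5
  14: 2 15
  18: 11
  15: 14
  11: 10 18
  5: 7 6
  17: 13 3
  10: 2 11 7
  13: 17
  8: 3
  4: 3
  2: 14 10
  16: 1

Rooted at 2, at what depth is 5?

3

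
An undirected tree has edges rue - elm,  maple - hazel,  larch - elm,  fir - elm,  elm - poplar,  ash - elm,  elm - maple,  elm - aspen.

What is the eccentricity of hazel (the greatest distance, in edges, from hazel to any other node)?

3

The node farthest from hazel is larch (aspen, ash, fir, rue, poplar also at distance 3), via hazel-maple-elm-larch — 3 edges.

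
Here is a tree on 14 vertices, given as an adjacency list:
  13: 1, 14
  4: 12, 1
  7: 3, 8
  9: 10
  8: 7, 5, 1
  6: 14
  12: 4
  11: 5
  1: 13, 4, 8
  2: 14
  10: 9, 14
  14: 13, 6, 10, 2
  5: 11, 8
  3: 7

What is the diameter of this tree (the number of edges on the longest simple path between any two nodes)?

7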